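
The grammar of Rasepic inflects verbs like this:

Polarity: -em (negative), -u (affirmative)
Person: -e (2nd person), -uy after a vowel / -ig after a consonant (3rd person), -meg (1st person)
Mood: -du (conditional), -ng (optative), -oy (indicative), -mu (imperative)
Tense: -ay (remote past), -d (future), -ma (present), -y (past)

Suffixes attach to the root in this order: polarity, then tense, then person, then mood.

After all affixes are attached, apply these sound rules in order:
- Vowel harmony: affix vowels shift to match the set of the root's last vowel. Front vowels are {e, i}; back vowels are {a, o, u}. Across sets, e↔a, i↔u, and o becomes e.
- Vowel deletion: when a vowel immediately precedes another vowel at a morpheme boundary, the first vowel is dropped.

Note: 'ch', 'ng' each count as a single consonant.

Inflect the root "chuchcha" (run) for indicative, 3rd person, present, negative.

chuchchammuyoy

Attach polarity negative -em → chuchchaem.
Attach tense present -ma → chuchchaemma.
Attach person 3rd person -uy (after vowel 'a') → chuchchaemmauy.
Attach mood indicative -oy → chuchchaemmauyoy.
Apply vowel harmony: chuchchaemmauyoy → chuchchaammauyoy.
Apply vowel deletion: chuchchaammauyoy → chuchchammuyoy.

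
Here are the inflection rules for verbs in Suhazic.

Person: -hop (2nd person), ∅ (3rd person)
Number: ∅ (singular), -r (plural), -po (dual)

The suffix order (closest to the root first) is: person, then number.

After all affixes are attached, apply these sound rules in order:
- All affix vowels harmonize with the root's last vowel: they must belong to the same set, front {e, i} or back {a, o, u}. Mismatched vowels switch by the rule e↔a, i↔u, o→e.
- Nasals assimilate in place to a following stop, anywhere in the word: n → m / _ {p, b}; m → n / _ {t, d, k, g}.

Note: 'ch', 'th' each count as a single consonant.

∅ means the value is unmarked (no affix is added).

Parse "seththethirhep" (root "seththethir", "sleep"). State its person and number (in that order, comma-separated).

Segment: seththethir-hop.
person: -hop → 2nd person.
number: ∅ → singular.

2nd person, singular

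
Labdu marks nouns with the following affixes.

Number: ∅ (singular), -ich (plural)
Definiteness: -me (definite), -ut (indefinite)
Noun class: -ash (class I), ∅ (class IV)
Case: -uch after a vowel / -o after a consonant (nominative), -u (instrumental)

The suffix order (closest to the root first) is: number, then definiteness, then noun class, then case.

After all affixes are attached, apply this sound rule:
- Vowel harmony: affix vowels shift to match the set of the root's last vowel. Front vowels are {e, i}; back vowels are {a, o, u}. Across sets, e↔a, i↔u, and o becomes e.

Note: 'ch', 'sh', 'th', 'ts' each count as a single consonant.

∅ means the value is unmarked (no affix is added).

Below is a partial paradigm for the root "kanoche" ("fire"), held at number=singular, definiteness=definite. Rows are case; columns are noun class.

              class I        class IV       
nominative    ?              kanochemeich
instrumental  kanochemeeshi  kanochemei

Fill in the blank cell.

number = singular: zero marking, form stays kanoche.
Attach definiteness definite -me → kanocheme.
Attach noun class class I -ash → kanochemeash.
Attach case nominative -o (after consonant 'sh') → kanochemeasho.
Apply vowel harmony: kanochemeasho → kanochemeeshe.

kanochemeeshe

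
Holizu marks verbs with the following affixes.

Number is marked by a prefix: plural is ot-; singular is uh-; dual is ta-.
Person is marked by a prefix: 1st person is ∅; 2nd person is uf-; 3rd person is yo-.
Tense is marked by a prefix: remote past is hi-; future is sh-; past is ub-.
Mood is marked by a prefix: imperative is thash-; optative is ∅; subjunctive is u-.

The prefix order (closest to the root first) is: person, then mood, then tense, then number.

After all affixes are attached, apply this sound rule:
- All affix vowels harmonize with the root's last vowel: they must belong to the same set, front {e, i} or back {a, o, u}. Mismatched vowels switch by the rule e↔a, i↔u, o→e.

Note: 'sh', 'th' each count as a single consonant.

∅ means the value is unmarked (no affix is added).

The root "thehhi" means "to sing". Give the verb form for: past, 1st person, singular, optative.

ihibthehhi

person = 1st person: zero marking, form stays thehhi.
mood = optative: zero marking, form stays thehhi.
Attach tense past ub- → ubthehhi.
Attach number singular uh- → uhubthehhi.
Apply vowel harmony: uhubthehhi → ihibthehhi.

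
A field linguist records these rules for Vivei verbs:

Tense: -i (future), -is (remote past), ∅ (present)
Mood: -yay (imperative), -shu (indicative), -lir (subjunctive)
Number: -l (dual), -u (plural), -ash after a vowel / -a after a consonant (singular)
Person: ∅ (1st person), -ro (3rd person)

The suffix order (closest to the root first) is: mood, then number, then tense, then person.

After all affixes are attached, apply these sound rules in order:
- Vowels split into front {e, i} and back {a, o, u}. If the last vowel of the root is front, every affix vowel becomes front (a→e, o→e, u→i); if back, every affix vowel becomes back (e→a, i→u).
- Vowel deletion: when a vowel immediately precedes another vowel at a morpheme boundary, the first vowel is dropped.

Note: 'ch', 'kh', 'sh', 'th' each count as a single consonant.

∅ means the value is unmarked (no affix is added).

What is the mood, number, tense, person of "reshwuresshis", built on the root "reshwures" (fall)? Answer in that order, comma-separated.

indicative, plural, remote past, 1st person

Segment: reshwures-shu-u-is.
mood: -shu → indicative.
number: -u → plural.
tense: -is → remote past.
person: ∅ → 1st person.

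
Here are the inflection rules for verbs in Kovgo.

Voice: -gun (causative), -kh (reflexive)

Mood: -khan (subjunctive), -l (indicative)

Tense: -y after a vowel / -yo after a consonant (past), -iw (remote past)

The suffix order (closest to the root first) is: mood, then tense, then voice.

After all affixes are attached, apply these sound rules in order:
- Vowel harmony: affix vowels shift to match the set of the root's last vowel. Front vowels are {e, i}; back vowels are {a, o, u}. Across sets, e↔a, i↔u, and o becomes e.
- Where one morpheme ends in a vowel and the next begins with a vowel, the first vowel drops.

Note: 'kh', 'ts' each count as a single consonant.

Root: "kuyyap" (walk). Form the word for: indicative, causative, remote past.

Attach mood indicative -l → kuyyapl.
Attach tense remote past -iw → kuyyapliw.
Attach voice causative -gun → kuyyapliwgun.
Apply vowel harmony: kuyyapliwgun → kuyyapluwgun.
Vowel deletion: no change.

kuyyapluwgun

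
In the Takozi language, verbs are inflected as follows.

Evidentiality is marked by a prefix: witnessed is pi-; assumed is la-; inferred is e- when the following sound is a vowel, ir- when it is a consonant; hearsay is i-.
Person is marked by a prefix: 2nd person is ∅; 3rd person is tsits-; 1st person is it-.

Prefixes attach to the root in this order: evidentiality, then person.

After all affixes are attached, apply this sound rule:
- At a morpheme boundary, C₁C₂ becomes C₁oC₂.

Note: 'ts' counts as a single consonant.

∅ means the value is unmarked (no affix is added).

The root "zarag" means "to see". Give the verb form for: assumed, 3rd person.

Attach evidentiality assumed la- → lazarag.
Attach person 3rd person tsits- → tsitslazarag.
Apply epenthesis: tsitslazarag → tsitsolazarag.

tsitsolazarag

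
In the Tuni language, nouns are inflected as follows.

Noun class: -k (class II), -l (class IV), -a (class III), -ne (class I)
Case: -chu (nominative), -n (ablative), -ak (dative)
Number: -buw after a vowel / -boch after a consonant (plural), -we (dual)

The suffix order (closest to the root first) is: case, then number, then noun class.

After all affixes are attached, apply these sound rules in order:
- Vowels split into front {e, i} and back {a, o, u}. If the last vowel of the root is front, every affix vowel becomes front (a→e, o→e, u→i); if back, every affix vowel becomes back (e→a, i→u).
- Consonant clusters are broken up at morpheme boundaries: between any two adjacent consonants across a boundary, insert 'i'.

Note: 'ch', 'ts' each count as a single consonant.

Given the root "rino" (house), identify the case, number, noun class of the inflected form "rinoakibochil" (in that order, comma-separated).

dative, plural, class IV

Segment: rino-ak-boch-l.
case: -ak → dative.
number: -buw/boch → plural.
noun class: -l → class IV.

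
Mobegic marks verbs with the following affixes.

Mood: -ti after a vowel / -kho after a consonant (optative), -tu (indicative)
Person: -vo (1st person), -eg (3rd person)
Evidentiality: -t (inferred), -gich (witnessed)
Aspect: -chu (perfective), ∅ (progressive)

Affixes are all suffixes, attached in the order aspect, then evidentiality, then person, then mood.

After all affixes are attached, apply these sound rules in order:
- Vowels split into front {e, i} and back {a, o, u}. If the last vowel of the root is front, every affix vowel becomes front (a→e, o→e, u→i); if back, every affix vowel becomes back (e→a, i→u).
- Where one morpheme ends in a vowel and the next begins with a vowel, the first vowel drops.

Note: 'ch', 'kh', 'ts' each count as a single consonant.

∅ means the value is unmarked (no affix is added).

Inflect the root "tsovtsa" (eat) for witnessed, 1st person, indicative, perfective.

Attach aspect perfective -chu → tsovtsachu.
Attach evidentiality witnessed -gich → tsovtsachugich.
Attach person 1st person -vo → tsovtsachugichvo.
Attach mood indicative -tu → tsovtsachugichvotu.
Apply vowel harmony: tsovtsachugichvotu → tsovtsachuguchvotu.
Vowel deletion: no change.

tsovtsachuguchvotu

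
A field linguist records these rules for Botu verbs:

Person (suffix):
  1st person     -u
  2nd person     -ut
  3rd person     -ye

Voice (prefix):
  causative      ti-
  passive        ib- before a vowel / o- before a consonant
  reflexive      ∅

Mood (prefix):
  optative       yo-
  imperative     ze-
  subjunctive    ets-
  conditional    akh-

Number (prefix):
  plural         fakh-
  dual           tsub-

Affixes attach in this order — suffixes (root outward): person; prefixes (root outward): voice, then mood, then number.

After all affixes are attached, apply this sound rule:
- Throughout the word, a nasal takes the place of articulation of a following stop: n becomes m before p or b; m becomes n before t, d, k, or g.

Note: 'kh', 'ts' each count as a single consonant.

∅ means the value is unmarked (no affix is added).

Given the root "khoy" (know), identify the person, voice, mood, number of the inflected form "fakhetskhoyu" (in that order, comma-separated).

Segment: fakh-ets-khoy-u.
person: -u → 1st person.
voice: ∅ → reflexive.
mood: ets- → subjunctive.
number: fakh- → plural.

1st person, reflexive, subjunctive, plural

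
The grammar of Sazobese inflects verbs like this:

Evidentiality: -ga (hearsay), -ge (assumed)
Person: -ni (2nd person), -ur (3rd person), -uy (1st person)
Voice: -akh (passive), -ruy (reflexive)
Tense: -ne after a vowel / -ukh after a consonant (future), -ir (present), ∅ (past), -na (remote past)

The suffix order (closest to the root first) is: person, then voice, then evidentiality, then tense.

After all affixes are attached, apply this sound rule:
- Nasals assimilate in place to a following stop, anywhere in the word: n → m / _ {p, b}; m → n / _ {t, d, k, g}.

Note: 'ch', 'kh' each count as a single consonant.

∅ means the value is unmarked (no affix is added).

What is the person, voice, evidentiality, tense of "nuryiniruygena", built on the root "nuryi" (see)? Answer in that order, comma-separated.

Segment: nuryi-ni-ruy-ge-na.
person: -ni → 2nd person.
voice: -ruy → reflexive.
evidentiality: -ge → assumed.
tense: -na → remote past.

2nd person, reflexive, assumed, remote past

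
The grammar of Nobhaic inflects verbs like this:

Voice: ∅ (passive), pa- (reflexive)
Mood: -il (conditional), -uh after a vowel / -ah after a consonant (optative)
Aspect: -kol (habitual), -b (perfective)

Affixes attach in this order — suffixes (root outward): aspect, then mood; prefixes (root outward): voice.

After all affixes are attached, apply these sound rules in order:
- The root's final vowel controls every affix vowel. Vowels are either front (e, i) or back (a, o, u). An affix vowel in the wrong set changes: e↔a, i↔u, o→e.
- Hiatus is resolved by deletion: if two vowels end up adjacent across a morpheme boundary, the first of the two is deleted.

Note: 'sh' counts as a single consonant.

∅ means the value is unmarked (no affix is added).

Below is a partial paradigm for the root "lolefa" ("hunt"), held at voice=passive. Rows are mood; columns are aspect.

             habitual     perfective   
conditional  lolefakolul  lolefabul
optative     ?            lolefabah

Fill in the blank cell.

Attach aspect habitual -kol → lolefakol.
voice = passive: zero marking, form stays lolefakol.
Attach mood optative -ah (after consonant 'l') → lolefakolah.
Vowel harmony: no change.
Vowel deletion: no change.

lolefakolah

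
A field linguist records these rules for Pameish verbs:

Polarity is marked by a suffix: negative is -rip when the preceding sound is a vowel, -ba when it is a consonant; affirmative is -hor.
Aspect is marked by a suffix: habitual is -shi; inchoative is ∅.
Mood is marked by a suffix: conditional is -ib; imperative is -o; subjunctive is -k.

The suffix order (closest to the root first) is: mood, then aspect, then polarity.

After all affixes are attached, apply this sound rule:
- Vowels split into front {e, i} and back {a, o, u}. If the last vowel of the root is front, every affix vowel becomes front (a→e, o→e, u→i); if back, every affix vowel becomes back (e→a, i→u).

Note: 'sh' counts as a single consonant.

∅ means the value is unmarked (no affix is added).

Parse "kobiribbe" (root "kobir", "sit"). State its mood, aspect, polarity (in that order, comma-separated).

conditional, inchoative, negative

Segment: kobir-ib-ba.
mood: -ib → conditional.
aspect: ∅ → inchoative.
polarity: -rip/ba → negative.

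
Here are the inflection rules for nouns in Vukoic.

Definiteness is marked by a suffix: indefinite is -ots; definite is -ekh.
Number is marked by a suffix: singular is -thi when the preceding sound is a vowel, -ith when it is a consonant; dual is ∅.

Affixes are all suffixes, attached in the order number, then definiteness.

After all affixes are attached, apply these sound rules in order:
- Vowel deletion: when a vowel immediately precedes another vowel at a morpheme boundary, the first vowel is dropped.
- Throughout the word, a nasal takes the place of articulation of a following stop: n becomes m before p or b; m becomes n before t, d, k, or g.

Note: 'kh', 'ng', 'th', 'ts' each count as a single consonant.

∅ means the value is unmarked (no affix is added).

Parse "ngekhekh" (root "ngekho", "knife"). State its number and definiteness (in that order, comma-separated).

dual, definite

Segment: ngekho-ekh.
number: ∅ → dual.
definiteness: -ekh → definite.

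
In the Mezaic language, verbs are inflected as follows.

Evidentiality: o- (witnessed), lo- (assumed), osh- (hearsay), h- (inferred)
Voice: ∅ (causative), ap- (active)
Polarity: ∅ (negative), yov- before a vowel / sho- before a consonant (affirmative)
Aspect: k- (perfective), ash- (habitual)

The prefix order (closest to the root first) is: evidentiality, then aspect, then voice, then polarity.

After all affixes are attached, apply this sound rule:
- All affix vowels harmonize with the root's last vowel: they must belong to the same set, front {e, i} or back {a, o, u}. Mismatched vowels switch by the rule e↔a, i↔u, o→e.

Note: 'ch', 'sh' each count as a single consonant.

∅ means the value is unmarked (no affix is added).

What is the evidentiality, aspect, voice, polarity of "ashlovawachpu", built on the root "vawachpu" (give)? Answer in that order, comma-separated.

assumed, habitual, causative, negative

Segment: ash-lo-vawachpu.
evidentiality: lo- → assumed.
aspect: ash- → habitual.
voice: ∅ → causative.
polarity: ∅ → negative.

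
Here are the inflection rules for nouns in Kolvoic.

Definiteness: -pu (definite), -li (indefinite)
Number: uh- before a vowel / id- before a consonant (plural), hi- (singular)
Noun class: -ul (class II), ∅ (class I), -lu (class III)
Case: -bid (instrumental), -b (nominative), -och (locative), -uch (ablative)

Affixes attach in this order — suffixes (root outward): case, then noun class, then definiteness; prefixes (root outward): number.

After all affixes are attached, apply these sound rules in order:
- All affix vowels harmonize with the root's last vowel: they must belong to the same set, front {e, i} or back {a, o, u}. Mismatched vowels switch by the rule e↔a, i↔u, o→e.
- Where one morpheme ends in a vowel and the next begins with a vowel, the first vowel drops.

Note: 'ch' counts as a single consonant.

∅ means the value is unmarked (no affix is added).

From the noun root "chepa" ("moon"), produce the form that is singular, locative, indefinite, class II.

huchepochullu

Attach number singular hi- → hichepa.
Attach case locative -och → hichepaoch.
Attach noun class class II -ul → hichepaochul.
Attach definiteness indefinite -li → hichepaochulli.
Apply vowel harmony: hichepaochulli → huchepaochullu.
Apply vowel deletion: huchepaochullu → huchepochullu.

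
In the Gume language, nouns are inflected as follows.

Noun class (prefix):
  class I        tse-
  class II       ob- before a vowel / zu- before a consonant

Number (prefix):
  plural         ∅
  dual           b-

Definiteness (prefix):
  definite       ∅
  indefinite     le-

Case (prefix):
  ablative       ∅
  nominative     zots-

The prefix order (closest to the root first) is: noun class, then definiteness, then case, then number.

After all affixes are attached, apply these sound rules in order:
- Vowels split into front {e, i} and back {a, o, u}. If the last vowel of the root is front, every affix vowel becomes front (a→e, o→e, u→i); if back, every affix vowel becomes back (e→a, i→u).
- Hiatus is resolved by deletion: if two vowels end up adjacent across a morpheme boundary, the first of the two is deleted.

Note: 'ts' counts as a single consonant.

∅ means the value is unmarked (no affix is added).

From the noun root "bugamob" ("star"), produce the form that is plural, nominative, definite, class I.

zotstsabugamob

Attach noun class class I tse- → tsebugamob.
definiteness = definite: zero marking, form stays tsebugamob.
Attach case nominative zots- → zotstsebugamob.
number = plural: zero marking, form stays zotstsebugamob.
Apply vowel harmony: zotstsebugamob → zotstsabugamob.
Vowel deletion: no change.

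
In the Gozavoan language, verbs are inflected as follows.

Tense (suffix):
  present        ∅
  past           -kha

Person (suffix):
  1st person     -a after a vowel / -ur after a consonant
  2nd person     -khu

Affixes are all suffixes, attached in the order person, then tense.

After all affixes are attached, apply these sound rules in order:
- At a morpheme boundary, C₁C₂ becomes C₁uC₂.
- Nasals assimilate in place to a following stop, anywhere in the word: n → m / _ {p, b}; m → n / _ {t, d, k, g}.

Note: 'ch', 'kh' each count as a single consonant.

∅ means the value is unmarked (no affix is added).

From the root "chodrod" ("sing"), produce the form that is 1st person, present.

chodrodur

Attach person 1st person -ur (after consonant 'd') → chodrodur.
tense = present: zero marking, form stays chodrodur.
Epenthesis: no change.
Nasal assimilation: no change.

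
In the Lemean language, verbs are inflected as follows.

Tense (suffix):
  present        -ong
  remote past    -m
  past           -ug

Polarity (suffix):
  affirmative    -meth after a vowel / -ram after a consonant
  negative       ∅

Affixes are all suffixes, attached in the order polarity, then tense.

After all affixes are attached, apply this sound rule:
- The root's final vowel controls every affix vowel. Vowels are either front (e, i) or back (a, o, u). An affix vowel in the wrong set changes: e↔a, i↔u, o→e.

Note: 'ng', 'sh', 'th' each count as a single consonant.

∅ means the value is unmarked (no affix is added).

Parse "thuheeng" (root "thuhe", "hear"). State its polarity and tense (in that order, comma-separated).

Segment: thuhe-ong.
polarity: ∅ → negative.
tense: -ong → present.

negative, present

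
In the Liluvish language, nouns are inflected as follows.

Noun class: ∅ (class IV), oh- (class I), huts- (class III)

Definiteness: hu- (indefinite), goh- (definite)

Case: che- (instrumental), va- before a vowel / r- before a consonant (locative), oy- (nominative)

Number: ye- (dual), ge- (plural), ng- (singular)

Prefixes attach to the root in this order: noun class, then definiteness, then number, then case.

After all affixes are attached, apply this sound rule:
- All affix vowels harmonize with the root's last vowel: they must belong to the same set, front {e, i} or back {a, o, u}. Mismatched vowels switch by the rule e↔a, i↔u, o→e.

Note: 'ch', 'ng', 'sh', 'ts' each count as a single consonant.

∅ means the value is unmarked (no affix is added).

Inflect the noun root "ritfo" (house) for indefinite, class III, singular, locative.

Attach noun class class III huts- → hutsritfo.
Attach definiteness indefinite hu- → huhutsritfo.
Attach number singular ng- → nghuhutsritfo.
Attach case locative r- (before consonant 'ng') → rnghuhutsritfo.
Vowel harmony: no change.

rnghuhutsritfo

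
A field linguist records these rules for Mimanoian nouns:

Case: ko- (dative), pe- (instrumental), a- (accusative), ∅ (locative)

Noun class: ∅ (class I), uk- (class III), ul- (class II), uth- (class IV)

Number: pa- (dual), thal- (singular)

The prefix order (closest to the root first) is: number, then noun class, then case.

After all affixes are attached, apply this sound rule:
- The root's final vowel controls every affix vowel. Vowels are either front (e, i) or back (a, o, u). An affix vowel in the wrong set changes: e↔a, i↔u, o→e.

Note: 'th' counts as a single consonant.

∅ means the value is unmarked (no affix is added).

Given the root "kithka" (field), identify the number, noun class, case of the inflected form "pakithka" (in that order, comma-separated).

dual, class I, locative

Segment: pa-kithka.
number: pa- → dual.
noun class: ∅ → class I.
case: ∅ → locative.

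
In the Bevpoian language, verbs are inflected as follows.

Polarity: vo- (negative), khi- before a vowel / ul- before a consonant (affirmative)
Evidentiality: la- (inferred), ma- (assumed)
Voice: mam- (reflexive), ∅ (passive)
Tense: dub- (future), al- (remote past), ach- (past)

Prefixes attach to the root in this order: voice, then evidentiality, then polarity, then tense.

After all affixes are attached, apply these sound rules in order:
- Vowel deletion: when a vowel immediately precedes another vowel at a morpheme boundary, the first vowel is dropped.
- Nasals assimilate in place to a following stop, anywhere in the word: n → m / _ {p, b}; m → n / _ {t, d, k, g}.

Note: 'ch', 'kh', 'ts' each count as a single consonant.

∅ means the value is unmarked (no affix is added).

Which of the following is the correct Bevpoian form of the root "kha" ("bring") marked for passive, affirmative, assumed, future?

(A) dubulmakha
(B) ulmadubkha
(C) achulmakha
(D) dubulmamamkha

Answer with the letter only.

A

voice = passive: zero marking, form stays kha.
Attach evidentiality assumed ma- → makha.
Attach polarity affirmative ul- (before consonant 'm') → ulmakha.
Attach tense future dub- → dubulmakha.
Vowel deletion: no change.
Nasal assimilation: no change.
So the correct form is dubulmakha, option (A).
(C) achulmakha is wrong: it uses past instead of future for tense.
(D) dubulmamamkha is wrong: it uses reflexive instead of passive for voice.
(B) ulmadubkha is wrong: it has the affixes in the wrong order.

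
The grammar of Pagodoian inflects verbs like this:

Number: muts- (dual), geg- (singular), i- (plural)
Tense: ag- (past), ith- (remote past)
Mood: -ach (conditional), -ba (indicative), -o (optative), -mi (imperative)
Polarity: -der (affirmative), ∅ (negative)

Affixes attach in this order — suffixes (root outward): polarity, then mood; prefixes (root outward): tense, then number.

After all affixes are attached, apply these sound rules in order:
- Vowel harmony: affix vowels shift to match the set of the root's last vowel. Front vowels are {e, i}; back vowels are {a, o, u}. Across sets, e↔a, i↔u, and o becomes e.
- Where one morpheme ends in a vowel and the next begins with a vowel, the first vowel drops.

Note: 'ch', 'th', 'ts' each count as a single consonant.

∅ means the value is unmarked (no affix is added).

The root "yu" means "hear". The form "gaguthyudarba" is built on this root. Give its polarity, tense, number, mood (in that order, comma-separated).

affirmative, remote past, singular, indicative

Segment: geg-ith-yu-der-ba.
polarity: -der → affirmative.
tense: ith- → remote past.
number: geg- → singular.
mood: -ba → indicative.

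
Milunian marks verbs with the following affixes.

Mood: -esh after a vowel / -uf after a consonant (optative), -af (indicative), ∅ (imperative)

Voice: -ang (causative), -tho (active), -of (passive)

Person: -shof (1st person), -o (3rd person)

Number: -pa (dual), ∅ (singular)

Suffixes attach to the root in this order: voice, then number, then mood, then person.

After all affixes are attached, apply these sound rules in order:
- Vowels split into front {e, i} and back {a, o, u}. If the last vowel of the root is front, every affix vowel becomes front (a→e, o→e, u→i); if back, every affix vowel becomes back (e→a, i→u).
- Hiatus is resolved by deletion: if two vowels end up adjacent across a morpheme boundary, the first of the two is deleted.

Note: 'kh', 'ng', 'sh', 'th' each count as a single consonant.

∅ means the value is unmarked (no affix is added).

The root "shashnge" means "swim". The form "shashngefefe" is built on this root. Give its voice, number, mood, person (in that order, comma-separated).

Segment: shashnge-of-af-o.
voice: -of → passive.
number: ∅ → singular.
mood: -af → indicative.
person: -o → 3rd person.

passive, singular, indicative, 3rd person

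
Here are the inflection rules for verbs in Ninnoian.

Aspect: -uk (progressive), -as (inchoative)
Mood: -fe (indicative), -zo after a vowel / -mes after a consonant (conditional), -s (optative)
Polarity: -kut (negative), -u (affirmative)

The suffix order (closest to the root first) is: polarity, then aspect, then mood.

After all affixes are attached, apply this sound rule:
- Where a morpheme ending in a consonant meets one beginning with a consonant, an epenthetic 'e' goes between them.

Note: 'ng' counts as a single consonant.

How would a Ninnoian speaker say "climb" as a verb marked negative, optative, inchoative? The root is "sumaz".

Attach polarity negative -kut → sumazkut.
Attach aspect inchoative -as → sumazkutas.
Attach mood optative -s → sumazkutass.
Apply epenthesis: sumazkutass → sumazekutases.

sumazekutases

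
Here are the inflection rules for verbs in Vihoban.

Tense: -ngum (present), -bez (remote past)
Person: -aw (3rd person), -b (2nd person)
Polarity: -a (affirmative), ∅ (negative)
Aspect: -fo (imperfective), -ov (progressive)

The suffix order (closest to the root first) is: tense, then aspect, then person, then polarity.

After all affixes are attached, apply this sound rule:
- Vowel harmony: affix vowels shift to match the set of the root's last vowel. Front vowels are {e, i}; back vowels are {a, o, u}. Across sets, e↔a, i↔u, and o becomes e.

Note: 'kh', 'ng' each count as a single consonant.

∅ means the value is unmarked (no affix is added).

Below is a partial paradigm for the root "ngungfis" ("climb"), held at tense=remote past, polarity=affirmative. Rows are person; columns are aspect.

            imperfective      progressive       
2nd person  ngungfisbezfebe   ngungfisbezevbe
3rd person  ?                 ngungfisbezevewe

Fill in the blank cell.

Attach tense remote past -bez → ngungfisbez.
Attach aspect imperfective -fo → ngungfisbezfo.
Attach person 3rd person -aw → ngungfisbezfoaw.
Attach polarity affirmative -a → ngungfisbezfoawa.
Apply vowel harmony: ngungfisbezfoawa → ngungfisbezfeewe.

ngungfisbezfeewe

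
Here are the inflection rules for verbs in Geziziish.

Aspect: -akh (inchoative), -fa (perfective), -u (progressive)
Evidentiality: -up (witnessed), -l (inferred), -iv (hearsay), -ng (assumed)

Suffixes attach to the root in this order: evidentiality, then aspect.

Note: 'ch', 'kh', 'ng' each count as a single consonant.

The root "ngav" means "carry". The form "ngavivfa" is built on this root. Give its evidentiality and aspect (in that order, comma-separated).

hearsay, perfective

Segment: ngav-iv-fa.
evidentiality: -iv → hearsay.
aspect: -fa → perfective.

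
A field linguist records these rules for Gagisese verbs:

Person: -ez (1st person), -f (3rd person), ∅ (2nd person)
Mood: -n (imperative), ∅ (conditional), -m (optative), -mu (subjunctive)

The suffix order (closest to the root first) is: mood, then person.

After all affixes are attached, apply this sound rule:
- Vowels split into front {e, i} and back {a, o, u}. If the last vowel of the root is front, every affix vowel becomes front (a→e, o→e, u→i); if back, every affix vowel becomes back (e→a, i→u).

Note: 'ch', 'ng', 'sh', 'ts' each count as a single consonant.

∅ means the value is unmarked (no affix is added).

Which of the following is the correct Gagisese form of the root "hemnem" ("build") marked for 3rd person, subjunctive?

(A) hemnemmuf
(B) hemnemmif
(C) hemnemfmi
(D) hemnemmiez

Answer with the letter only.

B

Attach mood subjunctive -mu → hemnemmu.
Attach person 3rd person -f → hemnemmuf.
Apply vowel harmony: hemnemmuf → hemnemmif.
So the correct form is hemnemmif, option (B).
(D) hemnemmiez is wrong: it uses 1st person instead of 3rd person for person.
(A) hemnemmuf is wrong: it fails to apply the sound rule(s).
(C) hemnemfmi is wrong: it has the affixes in the wrong order.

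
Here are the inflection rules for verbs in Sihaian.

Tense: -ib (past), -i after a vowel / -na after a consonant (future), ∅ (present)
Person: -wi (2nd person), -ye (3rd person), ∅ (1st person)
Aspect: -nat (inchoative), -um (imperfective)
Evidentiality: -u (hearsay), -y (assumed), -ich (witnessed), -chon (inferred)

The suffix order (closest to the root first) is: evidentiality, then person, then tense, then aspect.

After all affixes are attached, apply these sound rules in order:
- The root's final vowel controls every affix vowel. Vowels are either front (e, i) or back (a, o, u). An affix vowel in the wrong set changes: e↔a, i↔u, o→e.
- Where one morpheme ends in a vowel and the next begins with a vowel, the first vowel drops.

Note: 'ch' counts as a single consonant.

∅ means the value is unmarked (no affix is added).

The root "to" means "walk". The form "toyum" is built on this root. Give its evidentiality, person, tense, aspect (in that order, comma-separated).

assumed, 1st person, present, imperfective

Segment: to-y-um.
evidentiality: -y → assumed.
person: ∅ → 1st person.
tense: ∅ → present.
aspect: -um → imperfective.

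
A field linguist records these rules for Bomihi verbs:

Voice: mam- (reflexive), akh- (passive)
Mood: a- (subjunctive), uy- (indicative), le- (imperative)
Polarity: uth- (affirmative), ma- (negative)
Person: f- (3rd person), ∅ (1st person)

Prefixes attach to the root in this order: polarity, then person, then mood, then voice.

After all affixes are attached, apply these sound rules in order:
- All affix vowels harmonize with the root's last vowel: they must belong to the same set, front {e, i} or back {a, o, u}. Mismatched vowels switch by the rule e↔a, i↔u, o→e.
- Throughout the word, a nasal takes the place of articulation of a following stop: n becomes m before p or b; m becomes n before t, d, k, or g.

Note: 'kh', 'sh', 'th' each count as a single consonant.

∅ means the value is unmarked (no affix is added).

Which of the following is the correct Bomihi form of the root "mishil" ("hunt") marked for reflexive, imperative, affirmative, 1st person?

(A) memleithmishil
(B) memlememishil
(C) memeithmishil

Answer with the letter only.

A

Attach polarity affirmative uth- → uthmishil.
person = 1st person: zero marking, form stays uthmishil.
Attach mood imperative le- → leuthmishil.
Attach voice reflexive mam- → mamleuthmishil.
Apply vowel harmony: mamleuthmishil → memleithmishil.
Nasal assimilation: no change.
So the correct form is memleithmishil, option (A).
(C) memeithmishil is wrong: it uses subjunctive instead of imperative for mood.
(B) memlememishil is wrong: it uses negative instead of affirmative for polarity.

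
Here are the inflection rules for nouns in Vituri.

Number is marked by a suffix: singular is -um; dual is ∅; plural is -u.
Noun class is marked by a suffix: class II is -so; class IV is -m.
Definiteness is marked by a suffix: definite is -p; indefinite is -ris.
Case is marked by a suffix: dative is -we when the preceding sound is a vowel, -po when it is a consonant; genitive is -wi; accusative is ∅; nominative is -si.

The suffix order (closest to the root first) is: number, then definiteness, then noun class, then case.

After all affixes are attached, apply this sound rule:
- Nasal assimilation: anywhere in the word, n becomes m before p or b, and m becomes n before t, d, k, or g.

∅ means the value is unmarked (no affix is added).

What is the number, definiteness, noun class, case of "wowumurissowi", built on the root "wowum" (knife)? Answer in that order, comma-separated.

Segment: wowum-u-ris-so-wi.
number: -u → plural.
definiteness: -ris → indefinite.
noun class: -so → class II.
case: -wi → genitive.

plural, indefinite, class II, genitive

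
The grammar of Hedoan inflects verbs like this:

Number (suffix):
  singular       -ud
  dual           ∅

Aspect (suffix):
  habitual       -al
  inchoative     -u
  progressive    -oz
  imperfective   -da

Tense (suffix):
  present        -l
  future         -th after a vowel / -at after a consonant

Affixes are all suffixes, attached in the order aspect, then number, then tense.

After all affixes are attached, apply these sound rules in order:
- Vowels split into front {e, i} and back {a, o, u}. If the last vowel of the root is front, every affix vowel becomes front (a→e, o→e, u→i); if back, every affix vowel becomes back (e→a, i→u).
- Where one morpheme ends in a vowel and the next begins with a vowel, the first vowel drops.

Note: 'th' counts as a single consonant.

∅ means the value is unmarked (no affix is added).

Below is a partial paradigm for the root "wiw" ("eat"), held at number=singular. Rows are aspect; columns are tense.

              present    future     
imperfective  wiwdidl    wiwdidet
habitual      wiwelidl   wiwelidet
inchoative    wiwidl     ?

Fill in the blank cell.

Attach aspect inchoative -u → wiwu.
Attach number singular -ud → wiwuud.
Attach tense future -at (after consonant 'd') → wiwuudat.
Apply vowel harmony: wiwuudat → wiwiidet.
Apply vowel deletion: wiwiidet → wiwidet.

wiwidet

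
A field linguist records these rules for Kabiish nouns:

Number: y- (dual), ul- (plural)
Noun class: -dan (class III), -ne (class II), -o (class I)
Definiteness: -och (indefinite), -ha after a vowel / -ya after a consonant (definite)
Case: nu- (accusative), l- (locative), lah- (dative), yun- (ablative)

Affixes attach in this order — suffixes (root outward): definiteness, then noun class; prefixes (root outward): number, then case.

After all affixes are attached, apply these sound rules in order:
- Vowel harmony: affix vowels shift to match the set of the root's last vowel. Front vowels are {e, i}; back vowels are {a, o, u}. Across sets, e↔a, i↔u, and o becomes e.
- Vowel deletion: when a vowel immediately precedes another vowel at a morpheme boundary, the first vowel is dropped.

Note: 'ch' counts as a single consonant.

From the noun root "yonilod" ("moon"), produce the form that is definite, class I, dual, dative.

lahyyonilodyo

Attach number dual y- → yyonilod.
Attach definiteness definite -ya (after consonant 'd') → yyonilodya.
Attach noun class class I -o → yyonilodyao.
Attach case dative lah- → lahyyonilodyao.
Vowel harmony: no change.
Apply vowel deletion: lahyyonilodyao → lahyyonilodyo.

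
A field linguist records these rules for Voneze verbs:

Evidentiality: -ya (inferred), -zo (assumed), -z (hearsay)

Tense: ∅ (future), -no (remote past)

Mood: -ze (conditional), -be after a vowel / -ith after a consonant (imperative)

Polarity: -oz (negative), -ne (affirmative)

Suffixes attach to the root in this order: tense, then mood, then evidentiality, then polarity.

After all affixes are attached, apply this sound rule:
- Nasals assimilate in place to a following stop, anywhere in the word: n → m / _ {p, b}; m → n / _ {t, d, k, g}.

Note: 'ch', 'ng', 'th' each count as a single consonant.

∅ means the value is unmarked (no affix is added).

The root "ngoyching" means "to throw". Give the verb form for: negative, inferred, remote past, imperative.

ngoychingnobeyaoz

Attach tense remote past -no → ngoychingno.
Attach mood imperative -be (after vowel 'o') → ngoychingnobe.
Attach evidentiality inferred -ya → ngoychingnobeya.
Attach polarity negative -oz → ngoychingnobeyaoz.
Nasal assimilation: no change.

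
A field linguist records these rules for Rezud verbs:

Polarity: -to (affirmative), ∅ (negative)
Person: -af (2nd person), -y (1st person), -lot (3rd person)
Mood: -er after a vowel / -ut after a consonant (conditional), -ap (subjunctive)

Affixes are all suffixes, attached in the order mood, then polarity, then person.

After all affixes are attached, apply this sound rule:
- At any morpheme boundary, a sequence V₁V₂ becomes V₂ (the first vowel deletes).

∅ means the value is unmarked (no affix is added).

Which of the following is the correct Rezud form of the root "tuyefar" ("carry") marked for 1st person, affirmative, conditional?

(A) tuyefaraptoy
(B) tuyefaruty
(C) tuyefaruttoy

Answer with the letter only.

C

Attach mood conditional -ut (after consonant 'r') → tuyefarut.
Attach polarity affirmative -to → tuyefarutto.
Attach person 1st person -y → tuyefaruttoy.
Vowel deletion: no change.
So the correct form is tuyefaruttoy, option (C).
(B) tuyefaruty is wrong: it uses negative instead of affirmative for polarity.
(A) tuyefaraptoy is wrong: it uses subjunctive instead of conditional for mood.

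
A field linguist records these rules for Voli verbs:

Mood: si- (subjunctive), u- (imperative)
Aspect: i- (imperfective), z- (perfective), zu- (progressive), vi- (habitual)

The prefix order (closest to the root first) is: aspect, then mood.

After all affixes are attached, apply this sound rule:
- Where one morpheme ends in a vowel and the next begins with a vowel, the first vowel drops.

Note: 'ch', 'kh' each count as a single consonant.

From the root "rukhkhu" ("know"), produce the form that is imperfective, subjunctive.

Attach aspect imperfective i- → irukhkhu.
Attach mood subjunctive si- → siirukhkhu.
Apply vowel deletion: siirukhkhu → sirukhkhu.

sirukhkhu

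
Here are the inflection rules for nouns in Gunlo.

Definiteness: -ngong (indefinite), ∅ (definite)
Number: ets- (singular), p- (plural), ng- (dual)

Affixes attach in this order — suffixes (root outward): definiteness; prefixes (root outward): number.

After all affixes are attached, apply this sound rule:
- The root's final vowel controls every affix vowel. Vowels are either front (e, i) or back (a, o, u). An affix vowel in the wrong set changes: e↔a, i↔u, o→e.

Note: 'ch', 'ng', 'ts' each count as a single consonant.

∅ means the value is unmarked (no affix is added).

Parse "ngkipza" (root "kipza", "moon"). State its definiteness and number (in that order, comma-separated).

definite, dual

Segment: ng-kipza.
definiteness: ∅ → definite.
number: ng- → dual.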